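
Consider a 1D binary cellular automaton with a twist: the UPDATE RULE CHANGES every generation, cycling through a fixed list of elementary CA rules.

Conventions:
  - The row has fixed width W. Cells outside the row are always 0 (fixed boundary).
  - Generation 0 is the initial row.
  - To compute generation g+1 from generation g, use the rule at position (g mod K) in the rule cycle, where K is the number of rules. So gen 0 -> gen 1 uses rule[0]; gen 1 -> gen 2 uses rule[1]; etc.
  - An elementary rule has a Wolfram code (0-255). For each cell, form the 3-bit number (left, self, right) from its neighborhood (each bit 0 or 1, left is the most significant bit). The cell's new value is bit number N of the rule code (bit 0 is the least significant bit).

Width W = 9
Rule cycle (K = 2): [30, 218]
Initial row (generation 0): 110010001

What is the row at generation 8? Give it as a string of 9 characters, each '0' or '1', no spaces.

Answer: 110010101

Derivation:
Gen 0: 110010001
Gen 1 (rule 30): 101111011
Gen 2 (rule 218): 001111011
Gen 3 (rule 30): 011000010
Gen 4 (rule 218): 111100101
Gen 5 (rule 30): 100011101
Gen 6 (rule 218): 010111100
Gen 7 (rule 30): 110100010
Gen 8 (rule 218): 110010101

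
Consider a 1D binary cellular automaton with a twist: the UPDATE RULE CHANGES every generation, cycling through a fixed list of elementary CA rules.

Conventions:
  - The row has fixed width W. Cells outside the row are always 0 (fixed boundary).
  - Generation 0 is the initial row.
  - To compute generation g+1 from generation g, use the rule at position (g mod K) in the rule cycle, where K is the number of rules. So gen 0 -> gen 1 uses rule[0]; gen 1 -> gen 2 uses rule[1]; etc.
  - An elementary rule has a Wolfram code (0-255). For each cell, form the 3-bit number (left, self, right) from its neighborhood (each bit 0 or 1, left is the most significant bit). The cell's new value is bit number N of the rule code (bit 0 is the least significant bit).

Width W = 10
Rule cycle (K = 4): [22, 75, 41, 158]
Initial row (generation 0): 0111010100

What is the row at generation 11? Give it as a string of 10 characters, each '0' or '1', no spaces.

Gen 0: 0111010100
Gen 1 (rule 22): 1000010110
Gen 2 (rule 75): 0011100110
Gen 3 (rule 41): 1010000100
Gen 4 (rule 158): 1011001110
Gen 5 (rule 22): 1000110001
Gen 6 (rule 75): 0011110110
Gen 7 (rule 41): 1010001100
Gen 8 (rule 158): 1011011010
Gen 9 (rule 22): 1000000011
Gen 10 (rule 75): 0011111111
Gen 11 (rule 41): 1010000000

Answer: 1010000000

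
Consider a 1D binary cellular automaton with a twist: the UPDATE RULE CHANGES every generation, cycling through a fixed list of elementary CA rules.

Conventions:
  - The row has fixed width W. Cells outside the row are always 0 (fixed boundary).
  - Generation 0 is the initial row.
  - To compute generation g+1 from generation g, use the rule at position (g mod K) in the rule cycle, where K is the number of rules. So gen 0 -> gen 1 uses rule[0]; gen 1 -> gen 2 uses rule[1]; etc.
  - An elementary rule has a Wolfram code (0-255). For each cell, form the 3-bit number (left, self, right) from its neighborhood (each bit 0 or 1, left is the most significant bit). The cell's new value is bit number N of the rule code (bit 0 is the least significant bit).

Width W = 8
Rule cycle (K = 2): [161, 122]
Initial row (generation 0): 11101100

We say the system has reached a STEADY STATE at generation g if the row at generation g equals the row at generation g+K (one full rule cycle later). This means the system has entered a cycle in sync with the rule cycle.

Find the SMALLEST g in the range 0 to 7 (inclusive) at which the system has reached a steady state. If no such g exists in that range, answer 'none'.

Gen 0: 11101100
Gen 1 (rule 161): 01010001
Gen 2 (rule 122): 10101010
Gen 3 (rule 161): 01010100
Gen 4 (rule 122): 10101010
Gen 5 (rule 161): 01010100
Gen 6 (rule 122): 10101010
Gen 7 (rule 161): 01010100
Gen 8 (rule 122): 10101010
Gen 9 (rule 161): 01010100

Answer: 2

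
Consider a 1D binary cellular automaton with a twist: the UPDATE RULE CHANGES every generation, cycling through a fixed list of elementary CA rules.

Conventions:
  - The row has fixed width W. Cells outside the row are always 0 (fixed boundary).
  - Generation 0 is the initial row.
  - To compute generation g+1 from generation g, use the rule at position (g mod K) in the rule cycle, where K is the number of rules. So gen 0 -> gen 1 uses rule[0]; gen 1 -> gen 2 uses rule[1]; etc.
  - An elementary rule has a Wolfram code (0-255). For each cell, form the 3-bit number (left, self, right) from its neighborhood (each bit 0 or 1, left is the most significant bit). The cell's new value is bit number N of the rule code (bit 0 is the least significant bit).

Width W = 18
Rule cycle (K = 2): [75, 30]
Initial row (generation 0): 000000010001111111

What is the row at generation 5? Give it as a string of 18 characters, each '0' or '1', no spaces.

Answer: 111011111001001011

Derivation:
Gen 0: 000000010001111111
Gen 1 (rule 75): 111111100111000001
Gen 2 (rule 30): 100000011100100011
Gen 3 (rule 75): 001111110101001111
Gen 4 (rule 30): 011000000101111000
Gen 5 (rule 75): 111011111001001011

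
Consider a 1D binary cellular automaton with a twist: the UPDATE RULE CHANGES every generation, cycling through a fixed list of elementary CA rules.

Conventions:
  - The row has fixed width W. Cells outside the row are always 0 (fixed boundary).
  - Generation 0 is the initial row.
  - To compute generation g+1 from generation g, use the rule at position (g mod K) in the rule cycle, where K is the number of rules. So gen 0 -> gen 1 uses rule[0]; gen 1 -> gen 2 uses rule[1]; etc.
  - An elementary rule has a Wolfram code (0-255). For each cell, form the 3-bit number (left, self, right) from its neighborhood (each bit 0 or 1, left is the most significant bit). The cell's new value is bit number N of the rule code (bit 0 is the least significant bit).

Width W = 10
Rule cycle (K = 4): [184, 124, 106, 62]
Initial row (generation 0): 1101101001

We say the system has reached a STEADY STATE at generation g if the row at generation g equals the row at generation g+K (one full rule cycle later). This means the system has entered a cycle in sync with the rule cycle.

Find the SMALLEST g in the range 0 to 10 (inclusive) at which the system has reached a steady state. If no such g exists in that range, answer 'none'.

Gen 0: 1101101001
Gen 1 (rule 184): 1011010100
Gen 2 (rule 124): 1111111110
Gen 3 (rule 106): 1000000010
Gen 4 (rule 62): 1100000111
Gen 5 (rule 184): 1010000110
Gen 6 (rule 124): 1111000111
Gen 7 (rule 106): 1001001101
Gen 8 (rule 62): 1111111011
Gen 9 (rule 184): 1111110110
Gen 10 (rule 124): 1000011111
Gen 11 (rule 106): 0000110001
Gen 12 (rule 62): 0001101011
Gen 13 (rule 184): 0001010110
Gen 14 (rule 124): 0001111111

Answer: none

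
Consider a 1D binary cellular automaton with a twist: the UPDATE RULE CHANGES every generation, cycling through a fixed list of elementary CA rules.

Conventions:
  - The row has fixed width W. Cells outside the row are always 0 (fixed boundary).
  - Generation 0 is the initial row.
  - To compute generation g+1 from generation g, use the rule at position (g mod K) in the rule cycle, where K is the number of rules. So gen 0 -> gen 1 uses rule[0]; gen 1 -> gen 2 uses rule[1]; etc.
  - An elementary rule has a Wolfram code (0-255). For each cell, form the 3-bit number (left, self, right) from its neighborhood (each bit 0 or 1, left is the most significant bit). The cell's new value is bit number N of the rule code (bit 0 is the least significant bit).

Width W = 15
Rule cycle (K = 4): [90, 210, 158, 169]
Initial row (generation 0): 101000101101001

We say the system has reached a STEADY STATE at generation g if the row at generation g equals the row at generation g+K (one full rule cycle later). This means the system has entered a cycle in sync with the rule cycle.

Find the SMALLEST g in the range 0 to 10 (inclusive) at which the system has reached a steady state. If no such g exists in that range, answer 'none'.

Gen 0: 101000101101001
Gen 1 (rule 90): 000101001100110
Gen 2 (rule 210): 001000110111011
Gen 3 (rule 158): 011101100110010
Gen 4 (rule 169): 011011000100000
Gen 5 (rule 90): 111011101010000
Gen 6 (rule 210): 011001100001000
Gen 7 (rule 158): 110111010011100
Gen 8 (rule 169): 101110100011001
Gen 9 (rule 90): 001010010111110
Gen 10 (rule 210): 010001100011111
Gen 11 (rule 158): 111011010111110
Gen 12 (rule 169): 110110101111100
Gen 13 (rule 90): 110110001000110
Gen 14 (rule 210): 010011010101011

Answer: none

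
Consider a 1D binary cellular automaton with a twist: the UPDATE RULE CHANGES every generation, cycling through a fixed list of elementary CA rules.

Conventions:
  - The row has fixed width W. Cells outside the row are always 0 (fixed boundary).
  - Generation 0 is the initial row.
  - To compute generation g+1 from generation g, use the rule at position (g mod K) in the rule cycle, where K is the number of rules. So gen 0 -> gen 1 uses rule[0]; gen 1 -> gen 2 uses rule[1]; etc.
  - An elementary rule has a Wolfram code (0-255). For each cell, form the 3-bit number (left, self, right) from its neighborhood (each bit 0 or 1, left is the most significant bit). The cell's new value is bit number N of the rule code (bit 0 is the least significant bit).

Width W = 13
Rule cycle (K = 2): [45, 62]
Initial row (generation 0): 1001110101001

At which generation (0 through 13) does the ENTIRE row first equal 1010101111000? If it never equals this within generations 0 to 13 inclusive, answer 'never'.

Gen 0: 1001110101001
Gen 1 (rule 45): 1001001111001
Gen 2 (rule 62): 1111111000111
Gen 3 (rule 45): 1000000010100
Gen 4 (rule 62): 1100000111110
Gen 5 (rule 45): 1001110100000
Gen 6 (rule 62): 1111001110000
Gen 7 (rule 45): 1000001000111
Gen 8 (rule 62): 1100011101100
Gen 9 (rule 45): 1001010011001
Gen 10 (rule 62): 1111111110111
Gen 11 (rule 45): 1000000001100
Gen 12 (rule 62): 1100000011010
Gen 13 (rule 45): 1001111010110

Answer: never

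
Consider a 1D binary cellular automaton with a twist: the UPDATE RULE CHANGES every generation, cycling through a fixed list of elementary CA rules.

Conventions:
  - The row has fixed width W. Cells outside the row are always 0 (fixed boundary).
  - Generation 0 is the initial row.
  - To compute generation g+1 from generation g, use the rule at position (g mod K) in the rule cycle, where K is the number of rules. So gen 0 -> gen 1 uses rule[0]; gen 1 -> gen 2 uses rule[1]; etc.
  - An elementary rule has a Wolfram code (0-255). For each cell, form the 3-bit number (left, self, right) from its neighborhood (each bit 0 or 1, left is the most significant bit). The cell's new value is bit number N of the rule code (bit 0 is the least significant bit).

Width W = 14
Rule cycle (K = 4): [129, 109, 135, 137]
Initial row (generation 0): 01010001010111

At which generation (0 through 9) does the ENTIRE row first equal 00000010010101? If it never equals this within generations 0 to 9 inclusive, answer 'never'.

Answer: never

Derivation:
Gen 0: 01010001010111
Gen 1 (rule 129): 00000100000010
Gen 2 (rule 109): 11110101111010
Gen 3 (rule 135): 01100100110010
Gen 4 (rule 137): 01000000100000
Gen 5 (rule 129): 00011110001111
Gen 6 (rule 109): 11010010101001
Gen 7 (rule 135): 00010110101011
Gen 8 (rule 137): 11000100000010
Gen 9 (rule 129): 00010001111000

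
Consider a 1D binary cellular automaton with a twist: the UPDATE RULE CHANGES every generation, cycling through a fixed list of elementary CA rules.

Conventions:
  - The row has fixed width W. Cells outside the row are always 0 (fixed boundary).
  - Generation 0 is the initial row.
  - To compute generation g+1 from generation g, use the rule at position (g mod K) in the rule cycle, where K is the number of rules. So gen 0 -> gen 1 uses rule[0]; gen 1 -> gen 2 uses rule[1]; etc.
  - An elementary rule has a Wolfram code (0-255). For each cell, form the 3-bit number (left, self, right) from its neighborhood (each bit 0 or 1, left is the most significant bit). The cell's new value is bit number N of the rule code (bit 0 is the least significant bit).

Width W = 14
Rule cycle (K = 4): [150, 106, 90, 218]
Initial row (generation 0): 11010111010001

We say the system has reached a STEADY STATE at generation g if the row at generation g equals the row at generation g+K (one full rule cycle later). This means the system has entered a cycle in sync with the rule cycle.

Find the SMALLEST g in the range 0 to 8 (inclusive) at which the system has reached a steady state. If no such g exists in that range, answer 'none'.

Gen 0: 11010111010001
Gen 1 (rule 150): 00010010011011
Gen 2 (rule 106): 00100100111111
Gen 3 (rule 90): 01011011100001
Gen 4 (rule 218): 10011011110010
Gen 5 (rule 150): 11100001101111
Gen 6 (rule 106): 10100011111001
Gen 7 (rule 90): 00010110001110
Gen 8 (rule 218): 00100111011111
Gen 9 (rule 150): 01111010001110
Gen 10 (rule 106): 11001100011010
Gen 11 (rule 90): 11111110111001
Gen 12 (rule 218): 11111110111110

Answer: none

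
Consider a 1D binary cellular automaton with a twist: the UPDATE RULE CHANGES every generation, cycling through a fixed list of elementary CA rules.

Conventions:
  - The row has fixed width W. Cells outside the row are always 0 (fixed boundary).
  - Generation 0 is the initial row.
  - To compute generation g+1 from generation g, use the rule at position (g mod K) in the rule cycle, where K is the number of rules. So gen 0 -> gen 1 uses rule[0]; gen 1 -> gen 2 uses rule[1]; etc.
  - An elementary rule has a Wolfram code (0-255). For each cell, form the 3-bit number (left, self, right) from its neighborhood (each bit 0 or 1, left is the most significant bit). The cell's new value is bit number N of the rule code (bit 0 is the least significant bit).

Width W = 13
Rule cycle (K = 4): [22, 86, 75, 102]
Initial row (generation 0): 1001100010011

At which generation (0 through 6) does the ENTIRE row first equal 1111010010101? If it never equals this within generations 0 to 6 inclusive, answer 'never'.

Gen 0: 1001100010011
Gen 1 (rule 22): 1110010111100
Gen 2 (rule 86): 0011110000110
Gen 3 (rule 75): 1110010111110
Gen 4 (rule 102): 0010111000010
Gen 5 (rule 22): 0110000100111
Gen 6 (rule 86): 1011001111001

Answer: never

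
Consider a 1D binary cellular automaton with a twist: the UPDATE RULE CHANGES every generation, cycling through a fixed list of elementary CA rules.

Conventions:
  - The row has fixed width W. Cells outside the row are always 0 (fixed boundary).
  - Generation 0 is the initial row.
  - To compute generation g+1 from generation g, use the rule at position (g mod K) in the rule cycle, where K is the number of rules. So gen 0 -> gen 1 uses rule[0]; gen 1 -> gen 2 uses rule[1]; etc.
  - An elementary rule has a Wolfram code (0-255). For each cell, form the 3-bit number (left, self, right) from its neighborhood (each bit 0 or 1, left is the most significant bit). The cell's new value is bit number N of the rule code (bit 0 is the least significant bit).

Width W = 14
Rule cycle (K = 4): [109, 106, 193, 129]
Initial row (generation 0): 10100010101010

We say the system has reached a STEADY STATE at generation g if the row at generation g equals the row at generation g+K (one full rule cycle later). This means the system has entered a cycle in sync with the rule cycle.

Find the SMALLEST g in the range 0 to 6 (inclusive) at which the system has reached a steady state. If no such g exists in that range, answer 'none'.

Answer: none

Derivation:
Gen 0: 10100010101010
Gen 1 (rule 109): 11101011111110
Gen 2 (rule 106): 10110110000010
Gen 3 (rule 193): 00010010111000
Gen 4 (rule 129): 11000000010011
Gen 5 (rule 109): 11011111010011
Gen 6 (rule 106): 11110001100111
Gen 7 (rule 193): 01110100100011
Gen 8 (rule 129): 00100000001000
Gen 9 (rule 109): 10101111101011
Gen 10 (rule 106): 01011000110111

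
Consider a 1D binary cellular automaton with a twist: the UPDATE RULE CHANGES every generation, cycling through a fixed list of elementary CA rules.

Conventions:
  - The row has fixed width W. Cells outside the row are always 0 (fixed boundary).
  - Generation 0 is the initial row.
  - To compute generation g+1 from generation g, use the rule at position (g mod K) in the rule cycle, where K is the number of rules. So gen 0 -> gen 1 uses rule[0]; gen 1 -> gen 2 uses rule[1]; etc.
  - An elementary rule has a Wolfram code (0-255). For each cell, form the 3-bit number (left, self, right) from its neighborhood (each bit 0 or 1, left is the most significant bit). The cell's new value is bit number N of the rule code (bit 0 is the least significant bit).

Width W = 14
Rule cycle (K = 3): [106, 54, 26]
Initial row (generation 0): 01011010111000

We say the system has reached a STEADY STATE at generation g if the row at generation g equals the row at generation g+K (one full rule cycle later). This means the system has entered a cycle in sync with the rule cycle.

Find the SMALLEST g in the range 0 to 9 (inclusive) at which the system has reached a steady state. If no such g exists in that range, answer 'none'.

Gen 0: 01011010111000
Gen 1 (rule 106): 10111101101000
Gen 2 (rule 54): 11000010011100
Gen 3 (rule 26): 10100101110010
Gen 4 (rule 106): 01001011010100
Gen 5 (rule 54): 11111100111110
Gen 6 (rule 26): 10000011100001
Gen 7 (rule 106): 00000110100010
Gen 8 (rule 54): 00001001110111
Gen 9 (rule 26): 00010111000100
Gen 10 (rule 106): 00101101001000
Gen 11 (rule 54): 01110011111100
Gen 12 (rule 26): 11001110000010

Answer: none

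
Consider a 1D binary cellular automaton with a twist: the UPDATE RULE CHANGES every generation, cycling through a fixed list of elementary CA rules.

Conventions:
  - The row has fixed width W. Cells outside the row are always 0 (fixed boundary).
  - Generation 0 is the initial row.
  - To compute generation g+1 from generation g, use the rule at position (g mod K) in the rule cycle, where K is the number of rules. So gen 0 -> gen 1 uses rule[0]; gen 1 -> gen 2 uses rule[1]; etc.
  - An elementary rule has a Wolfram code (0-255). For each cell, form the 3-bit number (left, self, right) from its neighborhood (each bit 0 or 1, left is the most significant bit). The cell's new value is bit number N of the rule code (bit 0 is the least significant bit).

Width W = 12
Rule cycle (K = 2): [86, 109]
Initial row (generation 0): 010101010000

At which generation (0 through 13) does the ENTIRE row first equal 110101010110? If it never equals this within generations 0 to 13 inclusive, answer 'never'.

Gen 0: 010101010000
Gen 1 (rule 86): 110101011000
Gen 2 (rule 109): 111111111011
Gen 3 (rule 86): 000000001001
Gen 4 (rule 109): 111111101001
Gen 5 (rule 86): 000000101111
Gen 6 (rule 109): 111110111001
Gen 7 (rule 86): 000010001111
Gen 8 (rule 109): 111010101001
Gen 9 (rule 86): 001010101111
Gen 10 (rule 109): 101111111001
Gen 11 (rule 86): 100000001111
Gen 12 (rule 109): 101111101001
Gen 13 (rule 86): 100000101111

Answer: never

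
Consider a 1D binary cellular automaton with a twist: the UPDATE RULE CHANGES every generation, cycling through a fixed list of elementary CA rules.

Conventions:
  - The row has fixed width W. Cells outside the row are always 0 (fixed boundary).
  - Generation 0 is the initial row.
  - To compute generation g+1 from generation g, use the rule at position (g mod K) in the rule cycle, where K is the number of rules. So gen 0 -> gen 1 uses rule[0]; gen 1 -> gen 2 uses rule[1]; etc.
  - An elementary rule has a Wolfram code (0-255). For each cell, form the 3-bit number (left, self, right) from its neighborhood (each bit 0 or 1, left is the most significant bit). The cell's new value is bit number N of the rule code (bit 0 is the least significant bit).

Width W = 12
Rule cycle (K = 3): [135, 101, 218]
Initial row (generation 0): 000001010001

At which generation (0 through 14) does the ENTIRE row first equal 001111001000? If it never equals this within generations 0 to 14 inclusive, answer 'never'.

Answer: 6

Derivation:
Gen 0: 000001010001
Gen 1 (rule 135): 111111010111
Gen 2 (rule 101): 000001111001
Gen 3 (rule 218): 000011111110
Gen 4 (rule 135): 111101111100
Gen 5 (rule 101): 000110000101
Gen 6 (rule 218): 001111001000
Gen 7 (rule 135): 110110011011
Gen 8 (rule 101): 011010001101
Gen 9 (rule 218): 111001011100
Gen 10 (rule 135): 010011001001
Gen 11 (rule 101): 010001001001
Gen 12 (rule 218): 101010110110
Gen 13 (rule 135): 101010000000
Gen 14 (rule 101): 111110111111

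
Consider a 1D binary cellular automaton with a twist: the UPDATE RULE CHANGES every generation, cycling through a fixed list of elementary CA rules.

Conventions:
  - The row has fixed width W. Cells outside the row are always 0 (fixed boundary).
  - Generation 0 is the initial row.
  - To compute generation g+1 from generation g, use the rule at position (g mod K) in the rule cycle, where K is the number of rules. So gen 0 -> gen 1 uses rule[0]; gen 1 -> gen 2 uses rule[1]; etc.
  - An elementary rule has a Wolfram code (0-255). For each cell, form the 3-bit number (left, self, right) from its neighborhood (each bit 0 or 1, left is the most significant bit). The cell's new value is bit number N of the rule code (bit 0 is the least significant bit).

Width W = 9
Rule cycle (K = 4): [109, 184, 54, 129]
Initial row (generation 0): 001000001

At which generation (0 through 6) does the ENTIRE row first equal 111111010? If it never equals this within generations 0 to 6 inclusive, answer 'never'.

Gen 0: 001000001
Gen 1 (rule 109): 101011101
Gen 2 (rule 184): 010111010
Gen 3 (rule 54): 111000111
Gen 4 (rule 129): 010010010
Gen 5 (rule 109): 010010010
Gen 6 (rule 184): 001001001

Answer: never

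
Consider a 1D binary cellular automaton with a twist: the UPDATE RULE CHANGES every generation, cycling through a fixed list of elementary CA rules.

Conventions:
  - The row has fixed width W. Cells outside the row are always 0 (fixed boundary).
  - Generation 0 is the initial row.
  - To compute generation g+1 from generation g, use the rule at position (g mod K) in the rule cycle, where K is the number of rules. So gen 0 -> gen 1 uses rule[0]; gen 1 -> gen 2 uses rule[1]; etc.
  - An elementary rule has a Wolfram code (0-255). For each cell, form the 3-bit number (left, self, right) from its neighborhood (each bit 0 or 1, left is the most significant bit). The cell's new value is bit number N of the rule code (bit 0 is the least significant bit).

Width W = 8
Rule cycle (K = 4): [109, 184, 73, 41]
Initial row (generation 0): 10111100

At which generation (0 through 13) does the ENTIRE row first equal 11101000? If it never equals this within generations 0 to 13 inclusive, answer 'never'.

Gen 0: 10111100
Gen 1 (rule 109): 11100101
Gen 2 (rule 184): 11010010
Gen 3 (rule 73): 11000000
Gen 4 (rule 41): 10011111
Gen 5 (rule 109): 10010001
Gen 6 (rule 184): 01001000
Gen 7 (rule 73): 00000011
Gen 8 (rule 41): 11111010
Gen 9 (rule 109): 10001110
Gen 10 (rule 184): 01001101
Gen 11 (rule 73): 00001100
Gen 12 (rule 41): 11101001
Gen 13 (rule 109): 10111001

Answer: never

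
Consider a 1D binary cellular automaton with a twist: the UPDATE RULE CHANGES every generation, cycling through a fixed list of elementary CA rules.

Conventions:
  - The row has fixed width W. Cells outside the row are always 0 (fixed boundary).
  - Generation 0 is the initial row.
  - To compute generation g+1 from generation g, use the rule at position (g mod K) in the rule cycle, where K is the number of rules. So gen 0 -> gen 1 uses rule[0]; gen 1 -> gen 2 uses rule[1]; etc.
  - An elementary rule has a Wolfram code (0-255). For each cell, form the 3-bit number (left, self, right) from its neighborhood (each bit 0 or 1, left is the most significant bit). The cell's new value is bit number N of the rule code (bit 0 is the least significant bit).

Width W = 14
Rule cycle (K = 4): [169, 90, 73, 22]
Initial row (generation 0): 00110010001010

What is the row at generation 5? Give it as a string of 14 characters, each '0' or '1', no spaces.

Gen 0: 00110010001010
Gen 1 (rule 169): 10100000100100
Gen 2 (rule 90): 00010001011010
Gen 3 (rule 73): 11000100011000
Gen 4 (rule 22): 00101110100100
Gen 5 (rule 169): 10011101000001

Answer: 10011101000001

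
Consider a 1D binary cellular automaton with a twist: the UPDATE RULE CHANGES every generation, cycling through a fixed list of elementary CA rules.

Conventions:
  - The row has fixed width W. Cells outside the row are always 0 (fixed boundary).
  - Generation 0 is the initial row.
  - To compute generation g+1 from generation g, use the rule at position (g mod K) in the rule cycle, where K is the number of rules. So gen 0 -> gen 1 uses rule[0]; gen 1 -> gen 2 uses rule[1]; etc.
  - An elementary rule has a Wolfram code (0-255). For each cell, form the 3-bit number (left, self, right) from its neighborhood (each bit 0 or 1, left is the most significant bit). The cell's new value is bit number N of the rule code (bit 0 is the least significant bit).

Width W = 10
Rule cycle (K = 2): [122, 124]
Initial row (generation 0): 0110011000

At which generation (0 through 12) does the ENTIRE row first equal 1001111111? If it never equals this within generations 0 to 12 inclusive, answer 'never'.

Gen 0: 0110011000
Gen 1 (rule 122): 1111111100
Gen 2 (rule 124): 1000000110
Gen 3 (rule 122): 0100001111
Gen 4 (rule 124): 0110001001
Gen 5 (rule 122): 1111010110
Gen 6 (rule 124): 1001111111
Gen 7 (rule 122): 0111000001
Gen 8 (rule 124): 0101100001
Gen 9 (rule 122): 1011110010
Gen 10 (rule 124): 1110011011
Gen 11 (rule 122): 1011111111
Gen 12 (rule 124): 1110000001

Answer: 6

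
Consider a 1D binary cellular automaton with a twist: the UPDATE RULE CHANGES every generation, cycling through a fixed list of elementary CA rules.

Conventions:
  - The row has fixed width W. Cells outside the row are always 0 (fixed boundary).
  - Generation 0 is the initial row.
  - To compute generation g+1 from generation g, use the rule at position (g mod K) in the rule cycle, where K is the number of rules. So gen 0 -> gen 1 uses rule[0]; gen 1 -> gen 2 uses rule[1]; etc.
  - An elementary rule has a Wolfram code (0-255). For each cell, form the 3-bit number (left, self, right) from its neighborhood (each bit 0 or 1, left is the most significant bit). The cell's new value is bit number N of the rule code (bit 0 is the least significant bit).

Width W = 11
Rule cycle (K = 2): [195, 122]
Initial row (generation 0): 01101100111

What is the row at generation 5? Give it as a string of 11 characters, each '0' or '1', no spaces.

Gen 0: 01101100111
Gen 1 (rule 195): 10100101011
Gen 2 (rule 122): 01011010111
Gen 3 (rule 195): 10001000011
Gen 4 (rule 122): 01010100111
Gen 5 (rule 195): 10000001011

Answer: 10000001011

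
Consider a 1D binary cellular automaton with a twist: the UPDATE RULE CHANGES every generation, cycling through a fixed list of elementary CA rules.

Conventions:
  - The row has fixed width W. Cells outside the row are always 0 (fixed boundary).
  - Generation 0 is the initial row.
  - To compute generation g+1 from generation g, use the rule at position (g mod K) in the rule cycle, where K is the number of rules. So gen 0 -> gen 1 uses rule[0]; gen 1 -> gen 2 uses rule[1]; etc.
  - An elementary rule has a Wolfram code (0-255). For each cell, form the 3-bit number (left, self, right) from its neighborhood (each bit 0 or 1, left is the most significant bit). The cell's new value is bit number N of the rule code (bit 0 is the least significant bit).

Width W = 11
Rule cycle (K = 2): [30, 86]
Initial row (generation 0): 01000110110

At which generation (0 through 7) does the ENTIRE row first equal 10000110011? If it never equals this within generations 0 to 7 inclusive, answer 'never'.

Gen 0: 01000110110
Gen 1 (rule 30): 11101100101
Gen 2 (rule 86): 00100111101
Gen 3 (rule 30): 01111100001
Gen 4 (rule 86): 10000110011
Gen 5 (rule 30): 11001101110
Gen 6 (rule 86): 01110100011
Gen 7 (rule 30): 11000110110

Answer: 4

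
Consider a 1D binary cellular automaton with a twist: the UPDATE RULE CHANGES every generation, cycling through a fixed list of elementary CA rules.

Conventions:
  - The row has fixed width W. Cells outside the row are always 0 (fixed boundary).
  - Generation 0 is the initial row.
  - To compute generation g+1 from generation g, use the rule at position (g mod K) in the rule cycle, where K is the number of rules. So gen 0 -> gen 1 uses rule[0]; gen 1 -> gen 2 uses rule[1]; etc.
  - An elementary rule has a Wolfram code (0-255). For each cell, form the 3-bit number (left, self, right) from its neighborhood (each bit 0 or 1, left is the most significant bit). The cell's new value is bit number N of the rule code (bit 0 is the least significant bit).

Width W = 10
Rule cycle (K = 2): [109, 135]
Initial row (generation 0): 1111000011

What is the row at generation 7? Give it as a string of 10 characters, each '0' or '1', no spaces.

Gen 0: 1111000011
Gen 1 (rule 109): 1001011011
Gen 2 (rule 135): 1011000000
Gen 3 (rule 109): 1111011111
Gen 4 (rule 135): 0110001110
Gen 5 (rule 109): 0110101010
Gen 6 (rule 135): 1000101010
Gen 7 (rule 109): 1010111110

Answer: 1010111110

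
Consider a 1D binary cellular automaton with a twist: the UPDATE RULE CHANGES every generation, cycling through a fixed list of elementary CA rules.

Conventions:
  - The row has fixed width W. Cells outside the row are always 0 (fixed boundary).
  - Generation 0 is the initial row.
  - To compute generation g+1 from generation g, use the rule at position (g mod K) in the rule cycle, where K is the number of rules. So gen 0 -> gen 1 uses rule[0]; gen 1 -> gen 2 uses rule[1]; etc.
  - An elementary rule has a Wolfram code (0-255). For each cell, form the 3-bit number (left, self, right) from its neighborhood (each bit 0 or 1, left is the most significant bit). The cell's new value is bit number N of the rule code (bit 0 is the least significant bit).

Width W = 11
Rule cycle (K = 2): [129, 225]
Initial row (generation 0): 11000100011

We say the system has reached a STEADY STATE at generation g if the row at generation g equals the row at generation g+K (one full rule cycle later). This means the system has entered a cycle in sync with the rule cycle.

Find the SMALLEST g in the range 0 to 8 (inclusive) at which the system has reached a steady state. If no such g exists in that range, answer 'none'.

Answer: 0

Derivation:
Gen 0: 11000100011
Gen 1 (rule 129): 00010001000
Gen 2 (rule 225): 11000100011
Gen 3 (rule 129): 00010001000
Gen 4 (rule 225): 11000100011
Gen 5 (rule 129): 00010001000
Gen 6 (rule 225): 11000100011
Gen 7 (rule 129): 00010001000
Gen 8 (rule 225): 11000100011
Gen 9 (rule 129): 00010001000
Gen 10 (rule 225): 11000100011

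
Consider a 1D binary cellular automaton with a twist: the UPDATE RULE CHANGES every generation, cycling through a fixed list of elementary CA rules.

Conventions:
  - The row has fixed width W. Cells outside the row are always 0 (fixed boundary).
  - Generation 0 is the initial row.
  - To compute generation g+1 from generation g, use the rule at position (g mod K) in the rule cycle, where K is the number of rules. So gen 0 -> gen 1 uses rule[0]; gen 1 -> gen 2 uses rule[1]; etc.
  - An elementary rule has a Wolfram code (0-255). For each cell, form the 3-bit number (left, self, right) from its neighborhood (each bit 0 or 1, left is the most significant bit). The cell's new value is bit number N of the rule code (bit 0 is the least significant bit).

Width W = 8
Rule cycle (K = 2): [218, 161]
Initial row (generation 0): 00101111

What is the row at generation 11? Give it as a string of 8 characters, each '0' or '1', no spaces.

Answer: 11111111

Derivation:
Gen 0: 00101111
Gen 1 (rule 218): 01001111
Gen 2 (rule 161): 00000110
Gen 3 (rule 218): 00001111
Gen 4 (rule 161): 11100110
Gen 5 (rule 218): 11111111
Gen 6 (rule 161): 01111110
Gen 7 (rule 218): 11111111
Gen 8 (rule 161): 01111110
Gen 9 (rule 218): 11111111
Gen 10 (rule 161): 01111110
Gen 11 (rule 218): 11111111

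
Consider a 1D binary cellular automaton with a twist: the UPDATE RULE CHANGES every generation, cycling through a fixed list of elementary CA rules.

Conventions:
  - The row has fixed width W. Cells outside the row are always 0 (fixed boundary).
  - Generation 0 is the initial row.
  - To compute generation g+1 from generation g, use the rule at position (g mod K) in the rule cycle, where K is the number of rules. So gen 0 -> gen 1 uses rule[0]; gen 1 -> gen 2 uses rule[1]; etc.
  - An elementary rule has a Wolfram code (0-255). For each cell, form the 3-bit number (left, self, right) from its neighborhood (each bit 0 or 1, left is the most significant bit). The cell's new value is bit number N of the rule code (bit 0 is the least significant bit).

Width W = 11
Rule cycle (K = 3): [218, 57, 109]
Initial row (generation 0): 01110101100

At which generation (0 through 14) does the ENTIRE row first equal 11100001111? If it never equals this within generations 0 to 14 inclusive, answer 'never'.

Answer: never

Derivation:
Gen 0: 01110101100
Gen 1 (rule 218): 11110001110
Gen 2 (rule 57): 10001101001
Gen 3 (rule 109): 10101111001
Gen 4 (rule 218): 00001111110
Gen 5 (rule 57): 11101000001
Gen 6 (rule 109): 10111011101
Gen 7 (rule 218): 00111011100
Gen 8 (rule 57): 10100110011
Gen 9 (rule 109): 11100110011
Gen 10 (rule 218): 11111111111
Gen 11 (rule 57): 10000000000
Gen 12 (rule 109): 10111111111
Gen 13 (rule 218): 00111111111
Gen 14 (rule 57): 10100000000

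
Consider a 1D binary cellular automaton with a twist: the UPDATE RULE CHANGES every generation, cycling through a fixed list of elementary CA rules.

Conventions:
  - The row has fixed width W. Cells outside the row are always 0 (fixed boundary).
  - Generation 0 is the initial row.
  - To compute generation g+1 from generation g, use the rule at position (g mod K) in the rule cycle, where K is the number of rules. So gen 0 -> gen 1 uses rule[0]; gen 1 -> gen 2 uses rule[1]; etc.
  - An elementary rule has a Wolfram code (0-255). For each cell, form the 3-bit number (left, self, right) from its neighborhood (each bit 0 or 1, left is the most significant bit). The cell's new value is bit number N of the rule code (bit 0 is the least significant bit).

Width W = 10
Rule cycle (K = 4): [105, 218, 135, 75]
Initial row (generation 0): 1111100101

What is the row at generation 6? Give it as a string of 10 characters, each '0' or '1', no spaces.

Answer: 1101111111

Derivation:
Gen 0: 1111100101
Gen 1 (rule 105): 1000100010
Gen 2 (rule 218): 0101010101
Gen 3 (rule 135): 1101010101
Gen 4 (rule 75): 1100000000
Gen 5 (rule 105): 1101111111
Gen 6 (rule 218): 1101111111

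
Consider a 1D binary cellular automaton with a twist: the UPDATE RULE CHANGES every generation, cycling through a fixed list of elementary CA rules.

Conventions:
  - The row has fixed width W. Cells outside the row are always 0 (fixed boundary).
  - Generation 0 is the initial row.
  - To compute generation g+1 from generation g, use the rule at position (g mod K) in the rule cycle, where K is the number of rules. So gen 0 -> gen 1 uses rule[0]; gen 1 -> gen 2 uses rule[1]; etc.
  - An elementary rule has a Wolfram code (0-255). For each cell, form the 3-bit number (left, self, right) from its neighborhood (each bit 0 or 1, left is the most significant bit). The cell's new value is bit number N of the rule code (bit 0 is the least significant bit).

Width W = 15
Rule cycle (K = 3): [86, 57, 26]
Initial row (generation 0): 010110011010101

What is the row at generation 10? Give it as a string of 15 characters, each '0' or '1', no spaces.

Gen 0: 010110011010101
Gen 1 (rule 86): 110011101010101
Gen 2 (rule 57): 101010010101010
Gen 3 (rule 26): 000001100000001
Gen 4 (rule 86): 000010110000011
Gen 5 (rule 57): 111001101111010
Gen 6 (rule 26): 100111001000001
Gen 7 (rule 86): 111001111100011
Gen 8 (rule 57): 100101000011010
Gen 9 (rule 26): 011000100110001
Gen 10 (rule 86): 101101111011011

Answer: 101101111011011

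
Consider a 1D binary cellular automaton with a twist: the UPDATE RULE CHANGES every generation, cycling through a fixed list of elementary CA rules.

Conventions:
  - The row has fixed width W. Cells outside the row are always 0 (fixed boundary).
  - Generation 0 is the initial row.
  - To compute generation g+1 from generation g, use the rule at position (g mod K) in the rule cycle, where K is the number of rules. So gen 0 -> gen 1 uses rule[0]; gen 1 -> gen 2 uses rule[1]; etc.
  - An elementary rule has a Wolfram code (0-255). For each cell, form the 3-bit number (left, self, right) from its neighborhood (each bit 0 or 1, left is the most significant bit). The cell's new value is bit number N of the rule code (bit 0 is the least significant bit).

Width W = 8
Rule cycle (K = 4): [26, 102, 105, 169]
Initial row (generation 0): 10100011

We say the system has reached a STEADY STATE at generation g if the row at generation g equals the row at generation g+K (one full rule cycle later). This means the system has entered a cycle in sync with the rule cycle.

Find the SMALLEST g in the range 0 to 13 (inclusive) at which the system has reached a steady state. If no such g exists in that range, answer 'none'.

Gen 0: 10100011
Gen 1 (rule 26): 00010110
Gen 2 (rule 102): 00111010
Gen 3 (rule 105): 10101100
Gen 4 (rule 169): 01011001
Gen 5 (rule 26): 10010110
Gen 6 (rule 102): 10111010
Gen 7 (rule 105): 01101100
Gen 8 (rule 169): 01011001
Gen 9 (rule 26): 10010110
Gen 10 (rule 102): 10111010
Gen 11 (rule 105): 01101100
Gen 12 (rule 169): 01011001
Gen 13 (rule 26): 10010110
Gen 14 (rule 102): 10111010
Gen 15 (rule 105): 01101100
Gen 16 (rule 169): 01011001
Gen 17 (rule 26): 10010110

Answer: 4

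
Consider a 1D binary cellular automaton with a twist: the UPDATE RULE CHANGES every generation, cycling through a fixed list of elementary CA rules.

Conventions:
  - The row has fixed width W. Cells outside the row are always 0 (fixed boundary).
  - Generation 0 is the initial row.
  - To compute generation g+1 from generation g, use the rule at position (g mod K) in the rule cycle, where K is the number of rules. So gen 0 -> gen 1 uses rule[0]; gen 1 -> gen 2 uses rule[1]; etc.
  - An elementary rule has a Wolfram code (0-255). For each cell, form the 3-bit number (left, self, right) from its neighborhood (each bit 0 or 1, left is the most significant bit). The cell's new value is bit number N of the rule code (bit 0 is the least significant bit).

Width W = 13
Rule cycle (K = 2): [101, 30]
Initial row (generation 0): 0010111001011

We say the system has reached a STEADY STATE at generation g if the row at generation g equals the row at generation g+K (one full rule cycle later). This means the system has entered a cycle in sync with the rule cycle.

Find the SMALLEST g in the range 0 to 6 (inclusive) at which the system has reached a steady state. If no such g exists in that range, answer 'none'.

Answer: none

Derivation:
Gen 0: 0010111001011
Gen 1 (rule 101): 1011001001101
Gen 2 (rule 30): 1010111111001
Gen 3 (rule 101): 1111000001001
Gen 4 (rule 30): 1000100011111
Gen 5 (rule 101): 1010101000001
Gen 6 (rule 30): 1010101100011
Gen 7 (rule 101): 1111110101001
Gen 8 (rule 30): 1000000101111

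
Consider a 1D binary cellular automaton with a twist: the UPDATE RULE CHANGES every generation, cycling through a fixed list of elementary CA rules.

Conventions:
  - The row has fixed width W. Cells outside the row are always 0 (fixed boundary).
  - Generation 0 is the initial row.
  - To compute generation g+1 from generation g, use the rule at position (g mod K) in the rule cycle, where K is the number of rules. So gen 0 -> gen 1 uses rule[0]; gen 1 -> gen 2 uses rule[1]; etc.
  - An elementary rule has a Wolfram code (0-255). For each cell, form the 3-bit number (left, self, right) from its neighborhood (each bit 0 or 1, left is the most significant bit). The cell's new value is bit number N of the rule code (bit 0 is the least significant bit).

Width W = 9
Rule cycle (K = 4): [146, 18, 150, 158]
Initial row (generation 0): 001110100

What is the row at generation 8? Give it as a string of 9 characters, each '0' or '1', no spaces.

Gen 0: 001110100
Gen 1 (rule 146): 010100010
Gen 2 (rule 18): 100010101
Gen 3 (rule 150): 110110101
Gen 4 (rule 158): 100100101
Gen 5 (rule 146): 011011000
Gen 6 (rule 18): 100000100
Gen 7 (rule 150): 110001110
Gen 8 (rule 158): 101011101

Answer: 101011101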